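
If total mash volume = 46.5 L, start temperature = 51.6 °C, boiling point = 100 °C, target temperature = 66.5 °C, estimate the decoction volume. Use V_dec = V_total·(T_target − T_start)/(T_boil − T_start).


V_dec = 46.5·(66.5 − 51.6)/(100 − 51.6)

14.3151 L


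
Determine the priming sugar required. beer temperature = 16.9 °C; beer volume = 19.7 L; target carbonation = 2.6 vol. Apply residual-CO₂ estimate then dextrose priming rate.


residual = 14.695·(0.01821 + 0.09011·e^(−0.04·T));  sugar = (target − residual)·4.0·V
residual = 14.695·(0.01821 + 0.09011·e^(−0.04·16.9)) = 0.9411
sugar = (2.6 − 0.9411)·4.0·19.7

130.7190 g


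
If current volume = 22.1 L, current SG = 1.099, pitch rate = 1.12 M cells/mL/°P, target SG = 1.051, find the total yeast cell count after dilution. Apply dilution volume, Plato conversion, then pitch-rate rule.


V_w = V·((SG_c−1)/(SG_t−1)−1);  °P = 259 − 259/SG_t;  cells = rate·(V+V_w)·°P
V_w = 22.1·((1.099−1)/(1.051−1)−1) = 20.8000
V_final = 22.1 + 20.8000 = 42.9000
°P = 259 − 259/1.051 = 12.5680
cells = 1.12·42.9000·12.5680

603.8687 billion cells


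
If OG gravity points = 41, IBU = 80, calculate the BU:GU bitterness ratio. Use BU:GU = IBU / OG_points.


BU:GU = 80 / 41

1.9512


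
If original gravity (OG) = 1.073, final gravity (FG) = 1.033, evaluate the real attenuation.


AA = (OG−FG)/(OG−1)·100;  RA = AA·0.8192
AA = (1.073 − 1.033)/(1.073 − 1)·100 = 54.7945
RA = 54.7945·0.8192

44.8877 %


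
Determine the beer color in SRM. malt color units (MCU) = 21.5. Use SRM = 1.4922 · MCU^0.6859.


SRM = 1.4922 · 21.5^0.6859

12.2390 SRM


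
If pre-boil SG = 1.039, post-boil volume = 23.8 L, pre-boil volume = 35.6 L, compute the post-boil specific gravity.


SG_post = 1 + (SG_pre − 1)·V_pre/V_post
pts_pre = (1.039 − 1)·1000 = 39.0000
pts_post = 39.0000·35.6/23.8 = 58.3361
SG_post = 1 + 58.3361/1000

1.0583


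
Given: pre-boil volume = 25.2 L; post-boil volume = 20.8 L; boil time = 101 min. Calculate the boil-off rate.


rate = (V_pre − V_post) / (t_min/60)
rate = (25.2 − 20.8) / (101/60)

2.6139 L/hr


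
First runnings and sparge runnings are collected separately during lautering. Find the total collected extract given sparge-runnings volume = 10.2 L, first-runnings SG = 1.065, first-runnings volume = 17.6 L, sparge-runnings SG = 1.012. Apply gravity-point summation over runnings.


total = Σ (SG_i − 1)·1000·V_i
first = (1.065 − 1)·1000·17.6 = 1144.0000
sparge = (1.012 − 1)·1000·10.2 = 122.4000
total = 1144.0000 + 122.4000

1266.4000 gravity·L


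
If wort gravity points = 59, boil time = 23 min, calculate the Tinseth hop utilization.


U = 1.65·0.000125^(GP/1000) · (1 − e^(−0.04·t))/4.15
bigness = 1.65·0.000125^(59/1000) = 0.9710
boil_factor = (1 − e^(−0.04·23))/4.15 = 0.1449
U = 0.9710 · 0.1449

0.1407


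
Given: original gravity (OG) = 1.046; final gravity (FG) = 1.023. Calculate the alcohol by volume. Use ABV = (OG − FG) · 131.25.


ABV = (1.046 − 1.023) · 131.25

3.0188 % ABV


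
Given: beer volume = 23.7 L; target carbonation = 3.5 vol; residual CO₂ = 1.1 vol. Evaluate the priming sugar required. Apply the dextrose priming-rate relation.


sugar = (target − residual)·4.0·V
sugar = (3.5 − 1.1)·4.0·23.7

227.5200 g


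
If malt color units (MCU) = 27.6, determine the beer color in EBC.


SRM = 1.4922·MCU^0.6859;  EBC = SRM·1.97
SRM = 1.4922·27.6^0.6859 = 14.5260
EBC = 14.5260·1.97

28.6163 EBC


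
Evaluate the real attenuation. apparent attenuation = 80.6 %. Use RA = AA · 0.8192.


RA = 80.6 · 0.8192

66.0275 %


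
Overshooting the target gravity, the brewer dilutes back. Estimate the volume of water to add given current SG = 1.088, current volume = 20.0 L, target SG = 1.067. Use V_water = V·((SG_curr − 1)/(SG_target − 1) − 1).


V_water = 20.0·((1.088 − 1)/(1.067 − 1) − 1)

6.2687 L


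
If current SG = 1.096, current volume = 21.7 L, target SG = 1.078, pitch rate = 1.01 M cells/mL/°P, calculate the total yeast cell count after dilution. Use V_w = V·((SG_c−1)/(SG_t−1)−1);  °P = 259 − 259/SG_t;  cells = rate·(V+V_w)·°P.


V_w = 21.7·((1.096−1)/(1.078−1)−1) = 5.0077
V_final = 21.7 + 5.0077 = 26.7077
°P = 259 − 259/1.078 = 18.7403
cells = 1.01·26.7077·18.7403

505.5142 billion cells


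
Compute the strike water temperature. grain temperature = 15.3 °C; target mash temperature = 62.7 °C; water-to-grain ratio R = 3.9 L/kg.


T_strike = (0.41/R)·(T_mash − T_grain) + T_mash
T_strike = (0.41/3.9)·(62.7 − 15.3) + 62.7

67.6831 °C


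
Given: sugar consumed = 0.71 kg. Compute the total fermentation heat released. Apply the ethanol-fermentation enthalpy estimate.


Q = m_sugar · 590 kJ/kg
Q = 0.71 · 590

418.9000 kJ


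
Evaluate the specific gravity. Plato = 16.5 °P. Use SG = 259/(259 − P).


SG = 259/(259 − 16.5)

1.0680


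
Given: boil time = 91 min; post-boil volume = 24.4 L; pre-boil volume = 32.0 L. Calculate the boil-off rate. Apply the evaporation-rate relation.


rate = (V_pre − V_post) / (t_min/60)
rate = (32.0 − 24.4) / (91/60)

5.0110 L/hr


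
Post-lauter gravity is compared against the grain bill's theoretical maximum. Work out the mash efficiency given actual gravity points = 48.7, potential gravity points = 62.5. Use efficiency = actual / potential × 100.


efficiency = 48.7 / 62.5 × 100

77.9200 %


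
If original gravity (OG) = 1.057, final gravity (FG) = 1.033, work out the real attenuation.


AA = (OG−FG)/(OG−1)·100;  RA = AA·0.8192
AA = (1.057 − 1.033)/(1.057 − 1)·100 = 42.1053
RA = 42.1053·0.8192

34.4926 %


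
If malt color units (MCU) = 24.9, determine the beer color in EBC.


SRM = 1.4922·MCU^0.6859;  EBC = SRM·1.97
SRM = 1.4922·24.9^0.6859 = 13.5357
EBC = 13.5357·1.97

26.6653 EBC


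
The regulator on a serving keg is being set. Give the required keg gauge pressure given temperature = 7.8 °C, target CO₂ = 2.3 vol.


psi = vols/(0.01821 + 0.09011·e^(−0.04·T)) − 14.695
psi = 2.3/(0.01821 + 0.09011·e^(−0.04·7.8)) − 14.695

12.6310 psi


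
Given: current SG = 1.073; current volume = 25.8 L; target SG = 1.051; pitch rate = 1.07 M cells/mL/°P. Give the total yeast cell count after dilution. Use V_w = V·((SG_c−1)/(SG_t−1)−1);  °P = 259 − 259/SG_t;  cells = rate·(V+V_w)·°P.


V_w = 25.8·((1.073−1)/(1.051−1)−1) = 11.1294
V_final = 25.8 + 11.1294 = 36.9294
°P = 259 − 259/1.051 = 12.5680
cells = 1.07·36.9294·12.5680

496.6191 billion cells


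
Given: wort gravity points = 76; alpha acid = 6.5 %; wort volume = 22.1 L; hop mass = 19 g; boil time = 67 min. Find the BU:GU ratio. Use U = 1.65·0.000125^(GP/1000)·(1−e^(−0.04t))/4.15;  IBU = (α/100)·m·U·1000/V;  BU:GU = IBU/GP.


U = 1.65·0.000125^(76/1000)·(1−e^(−0.04·67))/4.15 = 0.1870
IBU = (6.5/100)·19·0.1870·1000/22.1 = 10.4527
BU:GU = 10.4527/76

0.1375


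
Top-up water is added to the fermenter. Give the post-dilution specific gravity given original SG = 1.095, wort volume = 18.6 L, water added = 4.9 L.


SG_new = 1 + (SG_old − 1)·V_old/(V_old + V_water)
pts = (1.095 − 1)·1000·18.6/(18.6 + 4.9) = 75.1915
SG_new = 1 + 75.1915/1000

1.0752


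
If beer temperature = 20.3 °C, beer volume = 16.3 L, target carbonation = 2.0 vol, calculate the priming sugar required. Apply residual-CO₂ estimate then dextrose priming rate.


residual = 14.695·(0.01821 + 0.09011·e^(−0.04·T));  sugar = (target − residual)·4.0·V
residual = 14.695·(0.01821 + 0.09011·e^(−0.04·20.3)) = 0.8555
sugar = (2.0 − 0.8555)·4.0·16.3

74.6224 g


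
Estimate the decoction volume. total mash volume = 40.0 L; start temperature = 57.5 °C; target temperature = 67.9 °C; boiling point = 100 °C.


V_dec = V_total·(T_target − T_start)/(T_boil − T_start)
V_dec = 40.0·(67.9 − 57.5)/(100 − 57.5)

9.7882 L


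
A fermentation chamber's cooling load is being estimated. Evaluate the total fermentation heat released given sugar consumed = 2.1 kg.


Q = m_sugar · 590 kJ/kg
Q = 2.1 · 590

1239.0000 kJ


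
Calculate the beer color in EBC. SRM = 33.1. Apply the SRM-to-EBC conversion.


EBC = SRM · 1.97
EBC = 33.1 · 1.97

65.2070 EBC


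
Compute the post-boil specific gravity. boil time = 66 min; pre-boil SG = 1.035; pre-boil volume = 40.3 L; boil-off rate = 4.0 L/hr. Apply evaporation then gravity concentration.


V_post = V_pre − rate·(t/60);  SG_post = 1 + (SG_pre−1)·V_pre/V_post
V_post = 40.3 − 4.0·(66/60) = 35.9000
SG_post = 1 + (1.035 − 1)·40.3/35.9000

1.0393


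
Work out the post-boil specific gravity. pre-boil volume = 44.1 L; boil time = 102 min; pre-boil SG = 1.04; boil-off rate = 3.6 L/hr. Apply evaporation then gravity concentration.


V_post = V_pre − rate·(t/60);  SG_post = 1 + (SG_pre−1)·V_pre/V_post
V_post = 44.1 − 3.6·(102/60) = 37.9800
SG_post = 1 + (1.04 − 1)·44.1/37.9800

1.0464


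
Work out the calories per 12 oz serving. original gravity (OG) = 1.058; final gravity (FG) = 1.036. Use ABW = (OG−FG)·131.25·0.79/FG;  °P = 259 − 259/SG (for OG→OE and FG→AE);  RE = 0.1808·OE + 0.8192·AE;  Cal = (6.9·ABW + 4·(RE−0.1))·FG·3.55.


ABW = (1.058 − 1.036)·131.25·0.79/1.036 = 2.2019
OE = 259 − 259/1.058 = 14.1985 °P
AE = 259 − 259/1.036 = 9.0000 °P
RE = 0.1808·14.1985 + 0.8192·9.0000 = 9.9399 °P
Cal = (6.9·2.2019 + 4·(9.9399−0.1))·1.036·3.55

200.6327 kcal


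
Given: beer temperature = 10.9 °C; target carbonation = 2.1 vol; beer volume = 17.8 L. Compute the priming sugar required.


residual = 14.695·(0.01821 + 0.09011·e^(−0.04·T));  sugar = (target − residual)·4.0·V
residual = 14.695·(0.01821 + 0.09011·e^(−0.04·10.9)) = 1.1238
sugar = (2.1 − 1.1238)·4.0·17.8

69.5036 g


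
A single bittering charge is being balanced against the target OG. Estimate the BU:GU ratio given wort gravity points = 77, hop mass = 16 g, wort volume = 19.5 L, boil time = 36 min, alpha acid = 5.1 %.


U = 1.65·0.000125^(GP/1000)·(1−e^(−0.04t))/4.15;  IBU = (α/100)·m·U·1000/V;  BU:GU = IBU/GP
U = 1.65·0.000125^(77/1000)·(1−e^(−0.04·36))/4.15 = 0.1519
IBU = (5.1/100)·16·0.1519·1000/19.5 = 6.3551
BU:GU = 6.3551/77

0.0825


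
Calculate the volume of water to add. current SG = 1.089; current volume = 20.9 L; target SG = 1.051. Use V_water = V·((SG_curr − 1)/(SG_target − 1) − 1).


V_water = 20.9·((1.089 − 1)/(1.051 − 1) − 1)

15.5725 L


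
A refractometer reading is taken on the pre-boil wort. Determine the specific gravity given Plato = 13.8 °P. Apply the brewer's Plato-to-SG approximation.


SG = 259/(259 − P)
SG = 259/(259 − 13.8)

1.0563


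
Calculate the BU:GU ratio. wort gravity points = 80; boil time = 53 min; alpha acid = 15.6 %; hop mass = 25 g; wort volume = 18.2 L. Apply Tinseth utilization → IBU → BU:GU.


U = 1.65·0.000125^(GP/1000)·(1−e^(−0.04t))/4.15;  IBU = (α/100)·m·U·1000/V;  BU:GU = IBU/GP
U = 1.65·0.000125^(80/1000)·(1−e^(−0.04·53))/4.15 = 0.1705
IBU = (15.6/100)·25·0.1705·1000/18.2 = 36.5299
BU:GU = 36.5299/80

0.4566


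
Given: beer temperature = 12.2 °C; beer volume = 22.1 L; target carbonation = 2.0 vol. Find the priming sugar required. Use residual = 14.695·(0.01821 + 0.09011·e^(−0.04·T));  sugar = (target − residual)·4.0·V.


residual = 14.695·(0.01821 + 0.09011·e^(−0.04·12.2)) = 1.0804
sugar = (2.0 − 1.0804)·4.0·22.1

81.2892 g


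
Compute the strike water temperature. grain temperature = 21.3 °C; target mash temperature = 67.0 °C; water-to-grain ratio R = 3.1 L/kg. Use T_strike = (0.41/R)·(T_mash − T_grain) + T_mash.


T_strike = (0.41/3.1)·(67.0 − 21.3) + 67.0

73.0442 °C


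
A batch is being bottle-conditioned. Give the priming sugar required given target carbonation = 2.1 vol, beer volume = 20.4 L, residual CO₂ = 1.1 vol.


sugar = (target − residual)·4.0·V
sugar = (2.1 − 1.1)·4.0·20.4

81.6000 g


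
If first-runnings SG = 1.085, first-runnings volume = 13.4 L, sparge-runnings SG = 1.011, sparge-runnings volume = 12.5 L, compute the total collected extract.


total = Σ (SG_i − 1)·1000·V_i
first = (1.085 − 1)·1000·13.4 = 1139.0000
sparge = (1.011 − 1)·1000·12.5 = 137.5000
total = 1139.0000 + 137.5000

1276.5000 gravity·L


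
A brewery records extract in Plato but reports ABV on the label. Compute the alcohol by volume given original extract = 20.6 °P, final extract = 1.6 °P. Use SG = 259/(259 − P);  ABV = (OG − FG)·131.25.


OG = 259/(259 − 20.6) = 1.0864
FG = 259/(259 − 1.6) = 1.0062
ABV = (1.0864 − 1.0062)·131.25

10.5254 % ABV


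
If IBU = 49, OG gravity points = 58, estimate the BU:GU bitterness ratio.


BU:GU = IBU / OG_points
BU:GU = 49 / 58

0.8448


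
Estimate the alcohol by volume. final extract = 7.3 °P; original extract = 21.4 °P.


SG = 259/(259 − P);  ABV = (OG − FG)·131.25
OG = 259/(259 − 21.4) = 1.0901
FG = 259/(259 − 7.3) = 1.0290
ABV = (1.0901 − 1.0290)·131.25

8.0147 % ABV


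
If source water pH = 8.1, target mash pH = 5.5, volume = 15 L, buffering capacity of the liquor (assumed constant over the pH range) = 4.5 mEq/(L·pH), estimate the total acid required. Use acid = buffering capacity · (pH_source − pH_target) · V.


acid = 4.5 · (8.1 − 5.5) · 15

175.5000 mEq


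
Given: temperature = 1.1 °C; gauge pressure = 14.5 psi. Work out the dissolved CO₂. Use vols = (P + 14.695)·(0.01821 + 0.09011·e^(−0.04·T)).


vols = (14.5 + 14.695)·(0.01821 + 0.09011·e^(−0.04·1.1))

3.0492 volumes


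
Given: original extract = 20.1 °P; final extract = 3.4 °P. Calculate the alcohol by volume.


SG = 259/(259 − P);  ABV = (OG − FG)·131.25
OG = 259/(259 − 20.1) = 1.0841
FG = 259/(259 − 3.4) = 1.0133
ABV = (1.0841 − 1.0133)·131.25

9.2969 % ABV


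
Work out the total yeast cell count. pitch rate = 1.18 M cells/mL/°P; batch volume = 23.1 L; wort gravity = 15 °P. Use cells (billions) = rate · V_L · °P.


cells = 1.18 · 23.1 · 15

408.8700 billion cells


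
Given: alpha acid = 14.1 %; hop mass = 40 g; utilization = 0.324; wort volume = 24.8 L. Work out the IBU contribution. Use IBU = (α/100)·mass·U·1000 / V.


IBU = (14.1/100)·40·0.324·1000 / 24.8

73.6839 IBU


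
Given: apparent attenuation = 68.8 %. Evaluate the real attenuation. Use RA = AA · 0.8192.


RA = 68.8 · 0.8192

56.3610 %


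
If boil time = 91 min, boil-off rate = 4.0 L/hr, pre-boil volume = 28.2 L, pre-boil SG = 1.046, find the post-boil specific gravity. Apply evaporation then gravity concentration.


V_post = V_pre − rate·(t/60);  SG_post = 1 + (SG_pre−1)·V_pre/V_post
V_post = 28.2 − 4.0·(91/60) = 22.1333
SG_post = 1 + (1.046 − 1)·28.2/22.1333

1.0586


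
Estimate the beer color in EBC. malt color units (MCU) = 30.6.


SRM = 1.4922·MCU^0.6859;  EBC = SRM·1.97
SRM = 1.4922·30.6^0.6859 = 15.5913
EBC = 15.5913·1.97

30.7149 EBC


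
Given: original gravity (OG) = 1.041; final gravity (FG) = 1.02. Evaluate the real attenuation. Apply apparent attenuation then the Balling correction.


AA = (OG−FG)/(OG−1)·100;  RA = AA·0.8192
AA = (1.041 − 1.02)/(1.041 − 1)·100 = 51.2195
RA = 51.2195·0.8192

41.9590 %


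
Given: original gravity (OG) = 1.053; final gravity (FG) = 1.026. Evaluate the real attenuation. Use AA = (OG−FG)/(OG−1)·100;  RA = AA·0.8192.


AA = (1.053 − 1.026)/(1.053 − 1)·100 = 50.9434
RA = 50.9434·0.8192

41.7328 %


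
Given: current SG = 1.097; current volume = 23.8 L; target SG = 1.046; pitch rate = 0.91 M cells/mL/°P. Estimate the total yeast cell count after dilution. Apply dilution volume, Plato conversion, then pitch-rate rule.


V_w = V·((SG_c−1)/(SG_t−1)−1);  °P = 259 − 259/SG_t;  cells = rate·(V+V_w)·°P
V_w = 23.8·((1.097−1)/(1.046−1)−1) = 26.3870
V_final = 23.8 + 26.3870 = 50.1870
°P = 259 − 259/1.046 = 11.3901
cells = 0.91·50.1870·11.3901

520.1854 billion cells


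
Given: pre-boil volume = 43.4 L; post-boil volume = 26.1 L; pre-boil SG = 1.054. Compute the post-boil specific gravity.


SG_post = 1 + (SG_pre − 1)·V_pre/V_post
pts_pre = (1.054 − 1)·1000 = 54.0000
pts_post = 54.0000·43.4/26.1 = 89.7931
SG_post = 1 + 89.7931/1000

1.0898


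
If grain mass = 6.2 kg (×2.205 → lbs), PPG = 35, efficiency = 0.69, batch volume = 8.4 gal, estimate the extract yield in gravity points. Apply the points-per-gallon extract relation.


points = lbs × PPG × eff / vol
lbs = 6.2 × 2.205 = 13.6710
points = 13.6710 × 35 × 0.69 / 8.4

39.3041 points


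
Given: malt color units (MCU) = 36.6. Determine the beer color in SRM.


SRM = 1.4922 · MCU^0.6859
SRM = 1.4922 · 36.6^0.6859

17.6286 SRM


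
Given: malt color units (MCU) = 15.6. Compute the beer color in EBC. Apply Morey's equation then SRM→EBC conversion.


SRM = 1.4922·MCU^0.6859;  EBC = SRM·1.97
SRM = 1.4922·15.6^0.6859 = 9.8218
EBC = 9.8218·1.97

19.3490 EBC


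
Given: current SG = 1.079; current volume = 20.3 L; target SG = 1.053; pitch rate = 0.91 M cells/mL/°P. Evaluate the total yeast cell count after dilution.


V_w = V·((SG_c−1)/(SG_t−1)−1);  °P = 259 − 259/SG_t;  cells = rate·(V+V_w)·°P
V_w = 20.3·((1.079−1)/(1.053−1)−1) = 9.9585
V_final = 20.3 + 9.9585 = 30.2585
°P = 259 − 259/1.053 = 13.0361
cells = 0.91·30.2585·13.0361

358.9516 billion cells


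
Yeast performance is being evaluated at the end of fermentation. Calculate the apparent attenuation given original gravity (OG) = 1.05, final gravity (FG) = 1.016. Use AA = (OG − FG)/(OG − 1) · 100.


AA = (1.05 − 1.016)/(1.05 − 1) · 100

68.0000 %


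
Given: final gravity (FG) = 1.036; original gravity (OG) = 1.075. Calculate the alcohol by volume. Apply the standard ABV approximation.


ABV = (OG − FG) · 131.25
ABV = (1.075 − 1.036) · 131.25

5.1187 % ABV


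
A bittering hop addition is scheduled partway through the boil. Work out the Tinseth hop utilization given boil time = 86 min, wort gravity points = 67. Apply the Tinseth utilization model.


U = 1.65·0.000125^(GP/1000) · (1 − e^(−0.04·t))/4.15
bigness = 1.65·0.000125^(67/1000) = 0.9036
boil_factor = (1 − e^(−0.04·86))/4.15 = 0.2332
U = 0.9036 · 0.2332

0.2108


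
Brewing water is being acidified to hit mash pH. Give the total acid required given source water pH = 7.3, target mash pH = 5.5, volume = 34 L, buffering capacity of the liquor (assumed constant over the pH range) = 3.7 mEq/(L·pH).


acid = buffering capacity · (pH_source − pH_target) · V
acid = 3.7 · (7.3 − 5.5) · 34

226.4400 mEq


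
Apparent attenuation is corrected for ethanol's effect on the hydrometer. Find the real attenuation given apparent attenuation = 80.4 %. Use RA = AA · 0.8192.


RA = 80.4 · 0.8192

65.8637 %


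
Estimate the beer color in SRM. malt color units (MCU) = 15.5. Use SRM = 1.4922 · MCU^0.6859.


SRM = 1.4922 · 15.5^0.6859

9.7786 SRM


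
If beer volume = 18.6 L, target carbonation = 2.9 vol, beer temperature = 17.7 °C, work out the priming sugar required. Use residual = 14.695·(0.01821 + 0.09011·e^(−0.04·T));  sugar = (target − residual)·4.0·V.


residual = 14.695·(0.01821 + 0.09011·e^(−0.04·17.7)) = 0.9199
sugar = (2.9 − 0.9199)·4.0·18.6

147.3181 g


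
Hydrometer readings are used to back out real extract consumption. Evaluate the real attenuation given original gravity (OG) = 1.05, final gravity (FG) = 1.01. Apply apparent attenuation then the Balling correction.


AA = (OG−FG)/(OG−1)·100;  RA = AA·0.8192
AA = (1.05 − 1.01)/(1.05 − 1)·100 = 80.0000
RA = 80.0000·0.8192

65.5360 %


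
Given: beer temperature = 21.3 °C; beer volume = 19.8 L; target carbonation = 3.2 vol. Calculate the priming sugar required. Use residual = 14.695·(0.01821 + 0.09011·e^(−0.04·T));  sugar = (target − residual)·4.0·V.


residual = 14.695·(0.01821 + 0.09011·e^(−0.04·21.3)) = 0.8324
sugar = (3.2 − 0.8324)·4.0·19.8

187.5113 g


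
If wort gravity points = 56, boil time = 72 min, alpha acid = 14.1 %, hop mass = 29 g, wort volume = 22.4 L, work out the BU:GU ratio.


U = 1.65·0.000125^(GP/1000)·(1−e^(−0.04t))/4.15;  IBU = (α/100)·m·U·1000/V;  BU:GU = IBU/GP
U = 1.65·0.000125^(56/1000)·(1−e^(−0.04·72))/4.15 = 0.2269
IBU = (14.1/100)·29·0.2269·1000/22.4 = 41.4135
BU:GU = 41.4135/56

0.7395


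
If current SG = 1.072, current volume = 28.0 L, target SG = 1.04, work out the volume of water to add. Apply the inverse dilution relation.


V_water = V·((SG_curr − 1)/(SG_target − 1) − 1)
V_water = 28.0·((1.072 − 1)/(1.04 − 1) − 1)

22.4000 L


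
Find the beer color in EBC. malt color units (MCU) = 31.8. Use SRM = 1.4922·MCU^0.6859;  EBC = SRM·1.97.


SRM = 1.4922·31.8^0.6859 = 16.0082
EBC = 16.0082·1.97

31.5361 EBC


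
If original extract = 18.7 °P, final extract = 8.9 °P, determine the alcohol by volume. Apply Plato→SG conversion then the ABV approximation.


SG = 259/(259 − P);  ABV = (OG − FG)·131.25
OG = 259/(259 − 18.7) = 1.0778
FG = 259/(259 − 8.9) = 1.0356
ABV = (1.0778 − 1.0356)·131.25

5.5432 % ABV


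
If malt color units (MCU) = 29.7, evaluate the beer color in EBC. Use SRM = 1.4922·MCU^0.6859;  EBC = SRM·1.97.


SRM = 1.4922·29.7^0.6859 = 15.2753
EBC = 15.2753·1.97

30.0924 EBC


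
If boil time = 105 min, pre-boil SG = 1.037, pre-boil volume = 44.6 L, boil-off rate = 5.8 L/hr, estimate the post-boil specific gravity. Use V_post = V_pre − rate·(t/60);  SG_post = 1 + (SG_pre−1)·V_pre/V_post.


V_post = 44.6 − 5.8·(105/60) = 34.4500
SG_post = 1 + (1.037 − 1)·44.6/34.4500

1.0479


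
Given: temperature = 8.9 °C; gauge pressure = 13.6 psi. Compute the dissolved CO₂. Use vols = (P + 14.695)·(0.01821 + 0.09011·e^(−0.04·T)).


vols = (13.6 + 14.695)·(0.01821 + 0.09011·e^(−0.04·8.9))

2.3012 volumes


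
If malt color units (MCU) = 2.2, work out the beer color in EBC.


SRM = 1.4922·MCU^0.6859;  EBC = SRM·1.97
SRM = 1.4922·2.2^0.6859 = 2.5627
EBC = 2.5627·1.97

5.0485 EBC


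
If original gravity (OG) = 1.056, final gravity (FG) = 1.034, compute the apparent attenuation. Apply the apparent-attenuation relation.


AA = (OG − FG)/(OG − 1) · 100
AA = (1.056 − 1.034)/(1.056 − 1) · 100

39.2857 %


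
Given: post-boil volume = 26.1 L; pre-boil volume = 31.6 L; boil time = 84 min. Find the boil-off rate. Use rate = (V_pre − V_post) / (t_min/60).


rate = (31.6 − 26.1) / (84/60)

3.9286 L/hr


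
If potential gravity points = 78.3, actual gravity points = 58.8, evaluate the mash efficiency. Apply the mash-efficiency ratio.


efficiency = actual / potential × 100
efficiency = 58.8 / 78.3 × 100

75.0958 %


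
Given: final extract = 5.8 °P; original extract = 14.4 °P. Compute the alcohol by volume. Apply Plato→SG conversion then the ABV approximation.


SG = 259/(259 − P);  ABV = (OG − FG)·131.25
OG = 259/(259 − 14.4) = 1.0589
FG = 259/(259 − 5.8) = 1.0229
ABV = (1.0589 − 1.0229)·131.25

4.7204 % ABV


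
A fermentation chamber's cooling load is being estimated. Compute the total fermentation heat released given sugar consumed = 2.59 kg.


Q = m_sugar · 590 kJ/kg
Q = 2.59 · 590

1528.1000 kJ


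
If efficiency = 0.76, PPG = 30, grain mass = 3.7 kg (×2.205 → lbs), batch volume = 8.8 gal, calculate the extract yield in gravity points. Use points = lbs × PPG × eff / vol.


lbs = 3.7 × 2.205 = 8.1585
points = 8.1585 × 30 × 0.76 / 8.8

21.1379 points


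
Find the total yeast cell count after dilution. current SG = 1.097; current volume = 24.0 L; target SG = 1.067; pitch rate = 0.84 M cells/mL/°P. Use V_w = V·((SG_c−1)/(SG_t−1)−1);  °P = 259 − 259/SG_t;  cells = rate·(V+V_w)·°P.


V_w = 24.0·((1.097−1)/(1.067−1)−1) = 10.7463
V_final = 24.0 + 10.7463 = 34.7463
°P = 259 − 259/1.067 = 16.2634
cells = 0.84·34.7463·16.2634

474.6764 billion cells


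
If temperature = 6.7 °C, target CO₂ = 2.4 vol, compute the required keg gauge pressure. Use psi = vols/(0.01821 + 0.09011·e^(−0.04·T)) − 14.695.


psi = 2.4/(0.01821 + 0.09011·e^(−0.04·6.7)) − 14.695

12.8482 psi


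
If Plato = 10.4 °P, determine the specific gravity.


SG = 259/(259 − P)
SG = 259/(259 − 10.4)

1.0418


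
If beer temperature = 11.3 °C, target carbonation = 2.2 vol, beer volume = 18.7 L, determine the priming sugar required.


residual = 14.695·(0.01821 + 0.09011·e^(−0.04·T));  sugar = (target − residual)·4.0·V
residual = 14.695·(0.01821 + 0.09011·e^(−0.04·11.3)) = 1.1102
sugar = (2.2 − 1.1102)·4.0·18.7

81.5144 g


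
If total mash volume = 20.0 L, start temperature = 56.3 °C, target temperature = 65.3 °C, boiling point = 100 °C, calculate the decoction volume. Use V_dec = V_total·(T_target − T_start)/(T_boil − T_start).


V_dec = 20.0·(65.3 − 56.3)/(100 − 56.3)

4.1190 L


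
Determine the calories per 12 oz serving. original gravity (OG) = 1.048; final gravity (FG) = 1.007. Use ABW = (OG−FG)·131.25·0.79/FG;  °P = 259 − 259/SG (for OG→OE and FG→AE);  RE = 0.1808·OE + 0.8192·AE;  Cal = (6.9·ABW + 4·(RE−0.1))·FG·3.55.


ABW = (1.048 − 1.007)·131.25·0.79/1.007 = 4.2216
OE = 259 − 259/1.048 = 11.8626 °P
AE = 259 − 259/1.007 = 1.8004 °P
RE = 0.1808·11.8626 + 0.8192·1.8004 = 3.6196 °P
Cal = (6.9·4.2216 + 4·(3.6196−0.1))·1.007·3.55

154.4616 kcal


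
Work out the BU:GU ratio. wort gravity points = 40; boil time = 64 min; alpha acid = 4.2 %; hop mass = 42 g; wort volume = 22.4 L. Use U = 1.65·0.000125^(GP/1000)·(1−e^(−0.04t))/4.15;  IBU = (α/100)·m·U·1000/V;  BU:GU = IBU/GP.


U = 1.65·0.000125^(40/1000)·(1−e^(−0.04·64))/4.15 = 0.2561
IBU = (4.2/100)·42·0.2561·1000/22.4 = 20.1661
BU:GU = 20.1661/40

0.5042


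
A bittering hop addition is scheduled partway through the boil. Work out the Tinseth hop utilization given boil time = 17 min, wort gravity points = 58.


U = 1.65·0.000125^(GP/1000) · (1 − e^(−0.04·t))/4.15
bigness = 1.65·0.000125^(58/1000) = 0.9797
boil_factor = (1 − e^(−0.04·17))/4.15 = 0.1189
U = 0.9797 · 0.1189

0.1165


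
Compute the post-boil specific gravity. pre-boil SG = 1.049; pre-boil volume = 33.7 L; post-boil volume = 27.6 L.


SG_post = 1 + (SG_pre − 1)·V_pre/V_post
pts_pre = (1.049 − 1)·1000 = 49.0000
pts_post = 49.0000·33.7/27.6 = 59.8297
SG_post = 1 + 59.8297/1000

1.0598


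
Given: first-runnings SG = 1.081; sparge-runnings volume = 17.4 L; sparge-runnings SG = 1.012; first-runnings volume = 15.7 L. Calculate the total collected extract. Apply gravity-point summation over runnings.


total = Σ (SG_i − 1)·1000·V_i
first = (1.081 − 1)·1000·15.7 = 1271.7000
sparge = (1.012 − 1)·1000·17.4 = 208.8000
total = 1271.7000 + 208.8000

1480.5000 gravity·L


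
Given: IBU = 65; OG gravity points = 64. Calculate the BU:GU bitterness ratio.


BU:GU = IBU / OG_points
BU:GU = 65 / 64

1.0156


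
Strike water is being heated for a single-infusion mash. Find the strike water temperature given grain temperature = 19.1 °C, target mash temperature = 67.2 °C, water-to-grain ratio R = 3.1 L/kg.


T_strike = (0.41/R)·(T_mash − T_grain) + T_mash
T_strike = (0.41/3.1)·(67.2 − 19.1) + 67.2

73.5616 °C


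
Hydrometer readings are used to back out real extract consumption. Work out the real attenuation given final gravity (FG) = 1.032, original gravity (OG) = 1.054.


AA = (OG−FG)/(OG−1)·100;  RA = AA·0.8192
AA = (1.054 − 1.032)/(1.054 − 1)·100 = 40.7407
RA = 40.7407·0.8192

33.3748 %


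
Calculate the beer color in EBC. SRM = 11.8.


EBC = SRM · 1.97
EBC = 11.8 · 1.97

23.2460 EBC


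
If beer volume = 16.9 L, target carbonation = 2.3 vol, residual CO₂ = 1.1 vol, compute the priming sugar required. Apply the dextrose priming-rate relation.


sugar = (target − residual)·4.0·V
sugar = (2.3 − 1.1)·4.0·16.9

81.1200 g


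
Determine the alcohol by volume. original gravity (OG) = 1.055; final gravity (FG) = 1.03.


ABV = (OG − FG) · 131.25
ABV = (1.055 − 1.03) · 131.25

3.2812 % ABV


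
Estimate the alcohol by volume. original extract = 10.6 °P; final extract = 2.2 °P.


SG = 259/(259 − P);  ABV = (OG − FG)·131.25
OG = 259/(259 − 10.6) = 1.0427
FG = 259/(259 − 2.2) = 1.0086
ABV = (1.0427 − 1.0086)·131.25

4.4764 % ABV


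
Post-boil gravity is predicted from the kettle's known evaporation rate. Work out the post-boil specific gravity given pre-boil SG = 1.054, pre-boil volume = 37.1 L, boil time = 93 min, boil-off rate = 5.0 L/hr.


V_post = V_pre − rate·(t/60);  SG_post = 1 + (SG_pre−1)·V_pre/V_post
V_post = 37.1 − 5.0·(93/60) = 29.3500
SG_post = 1 + (1.054 − 1)·37.1/29.3500

1.0683


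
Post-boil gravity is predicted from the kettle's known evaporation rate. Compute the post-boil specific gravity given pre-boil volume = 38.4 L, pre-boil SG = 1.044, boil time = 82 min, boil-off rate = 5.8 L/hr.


V_post = V_pre − rate·(t/60);  SG_post = 1 + (SG_pre−1)·V_pre/V_post
V_post = 38.4 − 5.8·(82/60) = 30.4733
SG_post = 1 + (1.044 − 1)·38.4/30.4733

1.0554


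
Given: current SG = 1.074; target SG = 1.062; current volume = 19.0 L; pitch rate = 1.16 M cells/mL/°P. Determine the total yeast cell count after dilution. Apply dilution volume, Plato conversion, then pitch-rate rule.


V_w = V·((SG_c−1)/(SG_t−1)−1);  °P = 259 − 259/SG_t;  cells = rate·(V+V_w)·°P
V_w = 19.0·((1.074−1)/(1.062−1)−1) = 3.6774
V_final = 19.0 + 3.6774 = 22.6774
°P = 259 − 259/1.062 = 15.1205
cells = 1.16·22.6774·15.1205

397.7577 billion cells


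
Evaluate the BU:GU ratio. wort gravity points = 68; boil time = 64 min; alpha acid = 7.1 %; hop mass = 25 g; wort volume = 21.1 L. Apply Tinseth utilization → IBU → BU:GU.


U = 1.65·0.000125^(GP/1000)·(1−e^(−0.04t))/4.15;  IBU = (α/100)·m·U·1000/V;  BU:GU = IBU/GP
U = 1.65·0.000125^(68/1000)·(1−e^(−0.04·64))/4.15 = 0.1991
IBU = (7.1/100)·25·0.1991·1000/21.1 = 16.7494
BU:GU = 16.7494/68

0.2463


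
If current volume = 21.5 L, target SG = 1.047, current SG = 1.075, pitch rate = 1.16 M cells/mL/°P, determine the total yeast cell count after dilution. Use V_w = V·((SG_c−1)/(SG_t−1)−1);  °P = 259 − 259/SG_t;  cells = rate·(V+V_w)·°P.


V_w = 21.5·((1.075−1)/(1.047−1)−1) = 12.8085
V_final = 21.5 + 12.8085 = 34.3085
°P = 259 − 259/1.047 = 11.6266
cells = 1.16·34.3085·11.6266

462.7120 billion cells


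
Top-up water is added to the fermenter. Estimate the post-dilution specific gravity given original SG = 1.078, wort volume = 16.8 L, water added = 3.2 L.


SG_new = 1 + (SG_old − 1)·V_old/(V_old + V_water)
pts = (1.078 − 1)·1000·16.8/(16.8 + 3.2) = 65.5200
SG_new = 1 + 65.5200/1000

1.0655


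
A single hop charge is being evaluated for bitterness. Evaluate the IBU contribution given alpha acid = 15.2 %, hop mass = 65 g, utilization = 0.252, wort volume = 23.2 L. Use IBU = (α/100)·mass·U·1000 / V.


IBU = (15.2/100)·65·0.252·1000 / 23.2

107.3172 IBU


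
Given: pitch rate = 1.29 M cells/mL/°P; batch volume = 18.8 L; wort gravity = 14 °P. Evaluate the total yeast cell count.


cells (billions) = rate · V_L · °P
cells = 1.29 · 18.8 · 14

339.5280 billion cells


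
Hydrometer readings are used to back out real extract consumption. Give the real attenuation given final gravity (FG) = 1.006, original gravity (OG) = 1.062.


AA = (OG−FG)/(OG−1)·100;  RA = AA·0.8192
AA = (1.062 − 1.006)/(1.062 − 1)·100 = 90.3226
RA = 90.3226·0.8192

73.9923 %


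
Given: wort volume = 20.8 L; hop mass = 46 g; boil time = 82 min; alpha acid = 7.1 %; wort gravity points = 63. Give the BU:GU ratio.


U = 1.65·0.000125^(GP/1000)·(1−e^(−0.04t))/4.15;  IBU = (α/100)·m·U·1000/V;  BU:GU = IBU/GP
U = 1.65·0.000125^(63/1000)·(1−e^(−0.04·82))/4.15 = 0.2172
IBU = (7.1/100)·46·0.2172·1000/20.8 = 34.1065
BU:GU = 34.1065/63

0.5414


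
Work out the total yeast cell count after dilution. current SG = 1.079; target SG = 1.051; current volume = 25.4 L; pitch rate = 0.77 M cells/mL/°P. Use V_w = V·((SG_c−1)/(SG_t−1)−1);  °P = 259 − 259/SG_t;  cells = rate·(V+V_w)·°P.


V_w = 25.4·((1.079−1)/(1.051−1)−1) = 13.9451
V_final = 25.4 + 13.9451 = 39.3451
°P = 259 − 259/1.051 = 12.5680
cells = 0.77·39.3451·12.5680

380.7576 billion cells


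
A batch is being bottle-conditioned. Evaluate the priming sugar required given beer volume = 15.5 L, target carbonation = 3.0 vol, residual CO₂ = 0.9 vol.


sugar = (target − residual)·4.0·V
sugar = (3.0 − 0.9)·4.0·15.5

130.2000 g


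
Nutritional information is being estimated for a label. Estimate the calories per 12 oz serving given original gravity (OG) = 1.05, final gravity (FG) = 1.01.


ABW = (OG−FG)·131.25·0.79/FG;  °P = 259 − 259/SG (for OG→OE and FG→AE);  RE = 0.1808·OE + 0.8192·AE;  Cal = (6.9·ABW + 4·(RE−0.1))·FG·3.55
ABW = (1.05 − 1.01)·131.25·0.79/1.01 = 4.1064
OE = 259 − 259/1.05 = 12.3333 °P
AE = 259 − 259/1.01 = 2.5644 °P
RE = 0.1808·12.3333 + 0.8192·2.5644 = 4.3306 °P
Cal = (6.9·4.1064 + 4·(4.3306−0.1))·1.01·3.55

162.2681 kcal


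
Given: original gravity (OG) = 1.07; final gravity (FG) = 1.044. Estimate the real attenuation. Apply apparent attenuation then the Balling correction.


AA = (OG−FG)/(OG−1)·100;  RA = AA·0.8192
AA = (1.07 − 1.044)/(1.07 − 1)·100 = 37.1429
RA = 37.1429·0.8192

30.4274 %


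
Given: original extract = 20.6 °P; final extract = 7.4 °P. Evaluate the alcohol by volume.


SG = 259/(259 − P);  ABV = (OG − FG)·131.25
OG = 259/(259 − 20.6) = 1.0864
FG = 259/(259 − 7.4) = 1.0294
ABV = (1.0864 − 1.0294)·131.25

7.4809 % ABV


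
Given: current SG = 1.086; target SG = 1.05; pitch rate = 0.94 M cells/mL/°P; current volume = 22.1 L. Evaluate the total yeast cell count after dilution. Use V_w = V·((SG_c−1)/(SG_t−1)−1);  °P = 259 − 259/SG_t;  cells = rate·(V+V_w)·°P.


V_w = 22.1·((1.086−1)/(1.05−1)−1) = 15.9120
V_final = 22.1 + 15.9120 = 38.0120
°P = 259 − 259/1.05 = 12.3333
cells = 0.94·38.0120·12.3333

440.6858 billion cells


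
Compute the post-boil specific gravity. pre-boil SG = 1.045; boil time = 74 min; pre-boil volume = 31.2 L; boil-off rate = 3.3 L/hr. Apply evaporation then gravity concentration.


V_post = V_pre − rate·(t/60);  SG_post = 1 + (SG_pre−1)·V_pre/V_post
V_post = 31.2 − 3.3·(74/60) = 27.1300
SG_post = 1 + (1.045 − 1)·31.2/27.1300

1.0518


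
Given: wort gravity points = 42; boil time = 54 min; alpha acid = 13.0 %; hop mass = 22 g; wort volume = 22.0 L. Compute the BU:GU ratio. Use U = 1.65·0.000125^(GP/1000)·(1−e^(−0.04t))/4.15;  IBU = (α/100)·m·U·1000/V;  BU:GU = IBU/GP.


U = 1.65·0.000125^(42/1000)·(1−e^(−0.04·54))/4.15 = 0.2412
IBU = (13.0/100)·22·0.2412·1000/22.0 = 31.3497
BU:GU = 31.3497/42

0.7464


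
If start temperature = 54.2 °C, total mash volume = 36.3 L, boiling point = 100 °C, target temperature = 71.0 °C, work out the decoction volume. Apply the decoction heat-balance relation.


V_dec = V_total·(T_target − T_start)/(T_boil − T_start)
V_dec = 36.3·(71.0 − 54.2)/(100 − 54.2)

13.3153 L


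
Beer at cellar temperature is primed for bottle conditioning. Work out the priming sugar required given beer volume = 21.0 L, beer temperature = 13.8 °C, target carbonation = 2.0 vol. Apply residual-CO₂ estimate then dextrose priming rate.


residual = 14.695·(0.01821 + 0.09011·e^(−0.04·T));  sugar = (target − residual)·4.0·V
residual = 14.695·(0.01821 + 0.09011·e^(−0.04·13.8)) = 1.0300
sugar = (2.0 − 1.0300)·4.0·21.0

81.4760 g


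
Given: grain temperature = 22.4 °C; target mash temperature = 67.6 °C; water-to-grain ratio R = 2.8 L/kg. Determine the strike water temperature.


T_strike = (0.41/R)·(T_mash − T_grain) + T_mash
T_strike = (0.41/2.8)·(67.6 − 22.4) + 67.6

74.2186 °C


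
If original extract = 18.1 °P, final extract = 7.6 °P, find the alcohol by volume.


SG = 259/(259 − P);  ABV = (OG − FG)·131.25
OG = 259/(259 − 18.1) = 1.0751
FG = 259/(259 − 7.6) = 1.0302
ABV = (1.0751 − 1.0302)·131.25

5.8937 % ABV


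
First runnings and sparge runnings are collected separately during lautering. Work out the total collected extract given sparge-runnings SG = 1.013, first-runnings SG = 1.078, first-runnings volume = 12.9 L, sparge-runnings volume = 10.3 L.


total = Σ (SG_i − 1)·1000·V_i
first = (1.078 − 1)·1000·12.9 = 1006.2000
sparge = (1.013 − 1)·1000·10.3 = 133.9000
total = 1006.2000 + 133.9000

1140.1000 gravity·L


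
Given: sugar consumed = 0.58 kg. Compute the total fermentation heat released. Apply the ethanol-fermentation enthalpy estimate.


Q = m_sugar · 590 kJ/kg
Q = 0.58 · 590

342.2000 kJ


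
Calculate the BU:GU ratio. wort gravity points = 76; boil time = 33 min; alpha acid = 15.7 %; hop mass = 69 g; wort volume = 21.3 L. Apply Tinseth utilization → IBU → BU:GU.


U = 1.65·0.000125^(GP/1000)·(1−e^(−0.04t))/4.15;  IBU = (α/100)·m·U·1000/V;  BU:GU = IBU/GP
U = 1.65·0.000125^(76/1000)·(1−e^(−0.04·33))/4.15 = 0.1472
IBU = (15.7/100)·69·0.1472·1000/21.3 = 74.8504
BU:GU = 74.8504/76

0.9849


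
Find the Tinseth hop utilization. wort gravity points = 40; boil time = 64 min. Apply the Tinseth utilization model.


U = 1.65·0.000125^(GP/1000) · (1 − e^(−0.04·t))/4.15
bigness = 1.65·0.000125^(40/1000) = 1.1518
boil_factor = (1 − e^(−0.04·64))/4.15 = 0.2223
U = 1.1518 · 0.2223

0.2561


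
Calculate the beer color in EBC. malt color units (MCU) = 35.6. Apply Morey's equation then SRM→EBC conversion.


SRM = 1.4922·MCU^0.6859;  EBC = SRM·1.97
SRM = 1.4922·35.6^0.6859 = 17.2968
EBC = 17.2968·1.97

34.0748 EBC


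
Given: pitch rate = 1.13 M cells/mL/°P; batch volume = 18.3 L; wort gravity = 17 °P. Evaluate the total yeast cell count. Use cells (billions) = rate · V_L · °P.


cells = 1.13 · 18.3 · 17

351.5430 billion cells


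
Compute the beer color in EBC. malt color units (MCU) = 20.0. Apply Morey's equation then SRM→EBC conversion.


SRM = 1.4922·MCU^0.6859;  EBC = SRM·1.97
SRM = 1.4922·20.0^0.6859 = 11.6467
EBC = 11.6467·1.97

22.9440 EBC


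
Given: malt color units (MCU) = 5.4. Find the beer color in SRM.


SRM = 1.4922 · MCU^0.6859
SRM = 1.4922 · 5.4^0.6859

4.7443 SRM


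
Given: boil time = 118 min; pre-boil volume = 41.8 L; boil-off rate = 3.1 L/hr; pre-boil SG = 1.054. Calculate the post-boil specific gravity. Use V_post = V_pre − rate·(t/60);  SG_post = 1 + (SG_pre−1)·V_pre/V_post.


V_post = 41.8 − 3.1·(118/60) = 35.7033
SG_post = 1 + (1.054 − 1)·41.8/35.7033

1.0632


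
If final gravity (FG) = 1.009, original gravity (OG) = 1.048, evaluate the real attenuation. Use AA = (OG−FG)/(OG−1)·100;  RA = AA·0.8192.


AA = (1.048 − 1.009)/(1.048 − 1)·100 = 81.2500
RA = 81.2500·0.8192

66.5600 %


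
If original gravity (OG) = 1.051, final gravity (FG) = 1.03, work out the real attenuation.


AA = (OG−FG)/(OG−1)·100;  RA = AA·0.8192
AA = (1.051 − 1.03)/(1.051 − 1)·100 = 41.1765
RA = 41.1765·0.8192

33.7318 %


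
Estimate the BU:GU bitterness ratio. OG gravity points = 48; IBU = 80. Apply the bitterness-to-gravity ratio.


BU:GU = IBU / OG_points
BU:GU = 80 / 48

1.6667
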